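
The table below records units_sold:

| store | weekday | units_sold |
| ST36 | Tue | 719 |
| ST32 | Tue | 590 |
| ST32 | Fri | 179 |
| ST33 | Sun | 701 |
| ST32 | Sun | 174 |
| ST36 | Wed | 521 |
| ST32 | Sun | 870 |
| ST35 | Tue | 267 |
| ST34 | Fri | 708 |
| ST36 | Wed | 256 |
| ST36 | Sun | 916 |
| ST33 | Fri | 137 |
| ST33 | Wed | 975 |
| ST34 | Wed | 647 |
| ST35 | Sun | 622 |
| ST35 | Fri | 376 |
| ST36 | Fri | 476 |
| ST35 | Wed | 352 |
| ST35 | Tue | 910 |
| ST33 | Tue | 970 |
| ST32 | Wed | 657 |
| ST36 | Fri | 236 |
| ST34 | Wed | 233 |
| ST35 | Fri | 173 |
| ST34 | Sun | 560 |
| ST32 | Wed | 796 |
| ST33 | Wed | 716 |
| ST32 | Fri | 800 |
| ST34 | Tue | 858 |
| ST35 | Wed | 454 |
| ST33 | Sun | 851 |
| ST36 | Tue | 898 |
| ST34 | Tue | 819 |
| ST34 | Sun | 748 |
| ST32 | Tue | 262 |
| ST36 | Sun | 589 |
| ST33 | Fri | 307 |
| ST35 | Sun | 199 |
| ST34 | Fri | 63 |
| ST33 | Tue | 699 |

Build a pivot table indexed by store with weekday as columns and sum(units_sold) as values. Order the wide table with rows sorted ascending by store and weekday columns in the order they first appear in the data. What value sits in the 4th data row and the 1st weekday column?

1177

With rows sorted ascending by store, row 4 is store=ST35. weekday columns in first-appearance order: Tue, Fri, Sun, Wed; column 1 is Tue.
Long rows with store=ST35, weekday=Tue: 267 + 910 = 1177.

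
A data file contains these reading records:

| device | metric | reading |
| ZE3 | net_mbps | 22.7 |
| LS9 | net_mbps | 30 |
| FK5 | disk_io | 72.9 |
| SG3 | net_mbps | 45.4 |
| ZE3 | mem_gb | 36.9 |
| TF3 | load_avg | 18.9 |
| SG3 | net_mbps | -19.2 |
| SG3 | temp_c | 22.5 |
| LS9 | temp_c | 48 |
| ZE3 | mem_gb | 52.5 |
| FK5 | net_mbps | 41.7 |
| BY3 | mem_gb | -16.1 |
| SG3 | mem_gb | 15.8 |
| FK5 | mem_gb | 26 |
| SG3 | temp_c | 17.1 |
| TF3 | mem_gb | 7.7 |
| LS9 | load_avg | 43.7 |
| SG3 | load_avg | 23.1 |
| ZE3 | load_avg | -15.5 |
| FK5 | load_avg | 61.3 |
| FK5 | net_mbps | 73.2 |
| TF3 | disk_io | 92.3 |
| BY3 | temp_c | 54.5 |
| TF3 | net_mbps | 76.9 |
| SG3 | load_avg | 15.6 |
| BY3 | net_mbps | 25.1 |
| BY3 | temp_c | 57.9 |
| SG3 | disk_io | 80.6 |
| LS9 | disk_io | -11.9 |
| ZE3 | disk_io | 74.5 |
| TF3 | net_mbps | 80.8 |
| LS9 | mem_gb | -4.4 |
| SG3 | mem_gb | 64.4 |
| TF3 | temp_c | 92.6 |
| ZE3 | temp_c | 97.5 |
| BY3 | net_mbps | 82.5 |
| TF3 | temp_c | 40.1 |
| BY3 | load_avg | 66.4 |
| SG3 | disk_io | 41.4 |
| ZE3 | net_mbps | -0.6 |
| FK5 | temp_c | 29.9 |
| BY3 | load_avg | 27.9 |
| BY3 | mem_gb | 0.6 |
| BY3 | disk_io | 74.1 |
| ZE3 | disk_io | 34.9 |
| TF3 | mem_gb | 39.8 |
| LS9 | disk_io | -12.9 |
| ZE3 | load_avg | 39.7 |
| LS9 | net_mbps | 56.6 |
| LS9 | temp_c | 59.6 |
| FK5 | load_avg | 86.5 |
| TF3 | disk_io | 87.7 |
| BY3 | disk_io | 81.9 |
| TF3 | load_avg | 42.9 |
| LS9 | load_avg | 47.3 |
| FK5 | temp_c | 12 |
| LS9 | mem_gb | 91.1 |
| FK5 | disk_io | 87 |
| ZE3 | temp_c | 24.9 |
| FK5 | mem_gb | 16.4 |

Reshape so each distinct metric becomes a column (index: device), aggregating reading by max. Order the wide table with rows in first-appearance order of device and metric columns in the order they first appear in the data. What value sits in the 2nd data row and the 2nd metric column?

-11.9

With rows in first-appearance order of device, row 2 is device=LS9. metric columns in first-appearance order: net_mbps, disk_io, mem_gb, load_avg, temp_c; column 2 is disk_io.
Long rows with device=LS9, metric=disk_io: max(-11.9, -12.9) = -11.9.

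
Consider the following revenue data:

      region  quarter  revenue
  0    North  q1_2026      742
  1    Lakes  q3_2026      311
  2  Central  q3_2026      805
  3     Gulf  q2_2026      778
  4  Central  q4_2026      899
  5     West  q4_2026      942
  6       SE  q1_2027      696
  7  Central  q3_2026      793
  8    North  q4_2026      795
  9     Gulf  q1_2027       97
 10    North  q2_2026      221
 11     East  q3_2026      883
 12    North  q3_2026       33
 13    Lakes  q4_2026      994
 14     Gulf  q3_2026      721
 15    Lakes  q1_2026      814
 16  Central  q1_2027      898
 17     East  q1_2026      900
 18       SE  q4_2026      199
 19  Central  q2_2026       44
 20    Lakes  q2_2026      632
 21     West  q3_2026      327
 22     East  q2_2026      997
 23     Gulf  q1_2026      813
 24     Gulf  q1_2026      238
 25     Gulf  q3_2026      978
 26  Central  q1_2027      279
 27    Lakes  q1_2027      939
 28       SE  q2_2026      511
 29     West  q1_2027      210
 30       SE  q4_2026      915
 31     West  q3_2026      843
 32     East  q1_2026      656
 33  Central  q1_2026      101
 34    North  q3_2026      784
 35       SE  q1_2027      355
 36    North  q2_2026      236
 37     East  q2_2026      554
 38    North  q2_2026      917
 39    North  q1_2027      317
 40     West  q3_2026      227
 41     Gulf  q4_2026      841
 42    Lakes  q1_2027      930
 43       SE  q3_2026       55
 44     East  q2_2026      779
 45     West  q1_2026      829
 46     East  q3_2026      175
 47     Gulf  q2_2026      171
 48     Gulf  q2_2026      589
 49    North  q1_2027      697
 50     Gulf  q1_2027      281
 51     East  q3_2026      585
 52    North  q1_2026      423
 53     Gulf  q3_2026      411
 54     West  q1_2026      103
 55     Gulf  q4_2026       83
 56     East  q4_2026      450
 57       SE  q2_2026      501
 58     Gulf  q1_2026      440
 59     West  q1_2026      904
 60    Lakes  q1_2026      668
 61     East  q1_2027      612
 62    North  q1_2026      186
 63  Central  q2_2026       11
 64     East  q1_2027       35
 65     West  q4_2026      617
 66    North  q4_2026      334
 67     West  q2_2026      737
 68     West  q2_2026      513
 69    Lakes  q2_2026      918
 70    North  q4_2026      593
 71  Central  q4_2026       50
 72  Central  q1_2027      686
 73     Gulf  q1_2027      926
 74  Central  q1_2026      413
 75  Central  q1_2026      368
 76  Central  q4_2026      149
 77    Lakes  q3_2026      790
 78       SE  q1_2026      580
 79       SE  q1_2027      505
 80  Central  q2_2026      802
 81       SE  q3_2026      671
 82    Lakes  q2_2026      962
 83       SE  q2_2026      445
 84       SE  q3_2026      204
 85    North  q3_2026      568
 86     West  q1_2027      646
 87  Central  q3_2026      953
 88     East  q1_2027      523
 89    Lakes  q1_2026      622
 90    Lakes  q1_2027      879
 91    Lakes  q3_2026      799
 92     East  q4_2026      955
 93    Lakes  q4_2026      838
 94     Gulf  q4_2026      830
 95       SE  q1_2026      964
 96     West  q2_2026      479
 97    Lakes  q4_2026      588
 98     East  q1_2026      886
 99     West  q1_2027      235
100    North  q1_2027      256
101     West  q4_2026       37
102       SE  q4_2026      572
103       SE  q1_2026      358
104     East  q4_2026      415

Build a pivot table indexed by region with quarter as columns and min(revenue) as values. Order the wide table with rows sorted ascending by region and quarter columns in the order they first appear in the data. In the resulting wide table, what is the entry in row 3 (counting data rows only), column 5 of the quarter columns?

97

With rows sorted ascending by region, row 3 is region=Gulf. quarter columns in first-appearance order: q1_2026, q3_2026, q2_2026, q4_2026, q1_2027; column 5 is q1_2027.
Long rows with region=Gulf, quarter=q1_2027: min(97, 281, 926) = 97.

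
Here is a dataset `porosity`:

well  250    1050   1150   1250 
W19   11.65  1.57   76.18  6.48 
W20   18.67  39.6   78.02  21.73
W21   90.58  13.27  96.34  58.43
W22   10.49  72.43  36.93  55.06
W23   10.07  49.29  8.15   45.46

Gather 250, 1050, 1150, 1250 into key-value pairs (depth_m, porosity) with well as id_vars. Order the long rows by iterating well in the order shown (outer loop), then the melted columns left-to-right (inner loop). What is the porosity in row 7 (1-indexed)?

78.02

20 rows total (5 × 4). Row 7: index ⌊(7-1)/4⌋ = 1 into well → W20; (7-1) mod 4 = 2 into the melted columns → 1150.
So row 7 is (W20, 1150, 78.02); porosity = 78.02.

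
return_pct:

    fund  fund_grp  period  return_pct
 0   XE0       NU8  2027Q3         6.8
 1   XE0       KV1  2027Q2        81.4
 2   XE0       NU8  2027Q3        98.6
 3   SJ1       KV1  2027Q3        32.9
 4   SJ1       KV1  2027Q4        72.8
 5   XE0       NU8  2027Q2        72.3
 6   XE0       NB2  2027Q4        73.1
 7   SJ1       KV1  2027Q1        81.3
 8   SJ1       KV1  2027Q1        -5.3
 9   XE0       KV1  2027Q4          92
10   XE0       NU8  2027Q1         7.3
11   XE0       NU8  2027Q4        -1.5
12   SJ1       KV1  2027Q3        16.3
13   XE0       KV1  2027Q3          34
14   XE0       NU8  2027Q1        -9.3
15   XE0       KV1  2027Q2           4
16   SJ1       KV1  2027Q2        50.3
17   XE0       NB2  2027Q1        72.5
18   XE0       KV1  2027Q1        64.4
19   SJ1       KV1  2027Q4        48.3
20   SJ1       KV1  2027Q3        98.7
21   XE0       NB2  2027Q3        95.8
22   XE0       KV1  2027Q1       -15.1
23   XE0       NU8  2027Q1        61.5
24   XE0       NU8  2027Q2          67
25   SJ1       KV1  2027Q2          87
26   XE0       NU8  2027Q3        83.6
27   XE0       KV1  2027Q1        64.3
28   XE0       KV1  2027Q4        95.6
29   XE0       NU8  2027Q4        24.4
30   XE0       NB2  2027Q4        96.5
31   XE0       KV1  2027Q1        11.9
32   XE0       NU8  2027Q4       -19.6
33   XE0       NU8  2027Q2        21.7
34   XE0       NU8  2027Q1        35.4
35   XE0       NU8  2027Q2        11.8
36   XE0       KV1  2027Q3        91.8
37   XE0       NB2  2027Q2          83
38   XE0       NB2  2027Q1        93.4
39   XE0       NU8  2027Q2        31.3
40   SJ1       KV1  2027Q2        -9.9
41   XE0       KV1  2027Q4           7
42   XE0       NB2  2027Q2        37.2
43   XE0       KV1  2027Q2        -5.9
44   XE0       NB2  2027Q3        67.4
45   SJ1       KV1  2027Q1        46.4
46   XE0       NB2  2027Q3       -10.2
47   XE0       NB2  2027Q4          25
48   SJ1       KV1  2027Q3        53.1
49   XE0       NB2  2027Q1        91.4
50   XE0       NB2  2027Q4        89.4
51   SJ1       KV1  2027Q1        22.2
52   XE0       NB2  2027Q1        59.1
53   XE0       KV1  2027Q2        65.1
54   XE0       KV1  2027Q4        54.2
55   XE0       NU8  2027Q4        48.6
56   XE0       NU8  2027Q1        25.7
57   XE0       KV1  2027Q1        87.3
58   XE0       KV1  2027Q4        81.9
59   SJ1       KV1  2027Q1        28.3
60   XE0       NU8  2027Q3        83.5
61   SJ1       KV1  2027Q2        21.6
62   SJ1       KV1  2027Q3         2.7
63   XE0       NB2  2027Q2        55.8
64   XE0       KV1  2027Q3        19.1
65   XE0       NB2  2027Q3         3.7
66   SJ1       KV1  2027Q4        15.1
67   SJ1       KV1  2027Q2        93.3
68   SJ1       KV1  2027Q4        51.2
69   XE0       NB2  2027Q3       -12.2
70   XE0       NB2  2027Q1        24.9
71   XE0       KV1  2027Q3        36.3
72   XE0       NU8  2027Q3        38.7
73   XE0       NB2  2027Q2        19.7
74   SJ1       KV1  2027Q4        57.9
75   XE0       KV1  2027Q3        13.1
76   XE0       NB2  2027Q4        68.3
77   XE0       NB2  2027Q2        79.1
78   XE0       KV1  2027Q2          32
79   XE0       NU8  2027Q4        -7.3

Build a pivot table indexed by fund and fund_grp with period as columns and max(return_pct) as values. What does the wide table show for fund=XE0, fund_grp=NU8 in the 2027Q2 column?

Rows with fund=XE0, fund_grp=NU8 and period=2027Q2: return_pct values are 72.3, 67, 21.7, 11.8, 31.3.
max(72.3, 67, 21.7, 11.8, 31.3) = 72.3.

72.3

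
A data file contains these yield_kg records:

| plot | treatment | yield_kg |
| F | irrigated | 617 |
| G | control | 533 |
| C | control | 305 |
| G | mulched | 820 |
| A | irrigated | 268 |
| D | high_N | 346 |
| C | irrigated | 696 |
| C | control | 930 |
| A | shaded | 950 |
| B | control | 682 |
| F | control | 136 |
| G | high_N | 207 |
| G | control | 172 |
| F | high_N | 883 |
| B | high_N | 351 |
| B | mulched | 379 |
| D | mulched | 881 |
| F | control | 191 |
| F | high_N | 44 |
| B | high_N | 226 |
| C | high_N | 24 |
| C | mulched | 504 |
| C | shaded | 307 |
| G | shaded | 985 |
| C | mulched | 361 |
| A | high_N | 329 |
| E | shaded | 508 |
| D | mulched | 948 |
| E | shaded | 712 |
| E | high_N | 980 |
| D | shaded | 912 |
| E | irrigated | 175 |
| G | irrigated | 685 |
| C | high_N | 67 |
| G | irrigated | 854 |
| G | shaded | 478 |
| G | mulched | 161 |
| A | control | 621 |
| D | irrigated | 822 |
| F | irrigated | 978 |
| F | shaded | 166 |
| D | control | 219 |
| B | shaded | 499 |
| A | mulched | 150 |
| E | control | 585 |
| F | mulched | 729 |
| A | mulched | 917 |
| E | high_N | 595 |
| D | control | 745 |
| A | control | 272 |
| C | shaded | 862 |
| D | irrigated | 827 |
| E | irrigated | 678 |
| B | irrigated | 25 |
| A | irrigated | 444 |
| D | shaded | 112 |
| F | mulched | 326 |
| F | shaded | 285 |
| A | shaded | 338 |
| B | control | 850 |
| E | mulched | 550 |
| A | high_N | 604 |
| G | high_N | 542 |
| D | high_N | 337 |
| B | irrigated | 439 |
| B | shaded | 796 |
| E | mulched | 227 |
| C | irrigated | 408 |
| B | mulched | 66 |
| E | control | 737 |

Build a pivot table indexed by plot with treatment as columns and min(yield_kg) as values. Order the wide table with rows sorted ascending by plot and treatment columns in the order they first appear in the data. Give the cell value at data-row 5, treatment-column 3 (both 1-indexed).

With rows sorted ascending by plot, row 5 is plot=E. treatment columns in first-appearance order: irrigated, control, mulched, high_N, shaded; column 3 is mulched.
Long rows with plot=E, treatment=mulched: min(550, 227) = 227.

227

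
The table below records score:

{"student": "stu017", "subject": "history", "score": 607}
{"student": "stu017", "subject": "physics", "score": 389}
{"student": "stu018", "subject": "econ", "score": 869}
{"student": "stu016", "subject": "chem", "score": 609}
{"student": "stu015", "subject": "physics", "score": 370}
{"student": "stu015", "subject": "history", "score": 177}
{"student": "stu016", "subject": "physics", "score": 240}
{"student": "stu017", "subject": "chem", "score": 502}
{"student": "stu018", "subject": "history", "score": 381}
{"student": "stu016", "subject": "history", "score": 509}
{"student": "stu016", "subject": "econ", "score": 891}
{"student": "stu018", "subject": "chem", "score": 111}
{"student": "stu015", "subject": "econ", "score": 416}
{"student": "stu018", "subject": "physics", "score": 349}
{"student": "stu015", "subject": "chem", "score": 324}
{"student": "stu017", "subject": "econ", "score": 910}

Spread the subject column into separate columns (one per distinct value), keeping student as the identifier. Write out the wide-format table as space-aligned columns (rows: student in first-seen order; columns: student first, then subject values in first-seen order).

Columns: student plus the 4 distinct subject values (history, physics, econ, chem).
For example, row stu017 column history takes score=607 from the long row (stu017, history).

student  history  physics  econ  chem
stu017   607      389      910   502 
stu018   381      349      869   111 
stu016   509      240      891   609 
stu015   177      370      416   324 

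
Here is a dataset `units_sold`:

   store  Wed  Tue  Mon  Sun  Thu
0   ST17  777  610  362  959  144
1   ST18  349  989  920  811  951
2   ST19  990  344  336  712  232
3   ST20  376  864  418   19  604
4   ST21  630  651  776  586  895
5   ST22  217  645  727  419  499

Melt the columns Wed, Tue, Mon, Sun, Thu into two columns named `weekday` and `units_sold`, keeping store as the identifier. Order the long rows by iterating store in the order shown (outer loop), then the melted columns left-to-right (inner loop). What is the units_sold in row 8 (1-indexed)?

30 rows total (6 × 5). Row 8: index ⌊(8-1)/5⌋ = 1 into store → ST18; (8-1) mod 5 = 2 into the melted columns → Mon.
So row 8 is (ST18, Mon, 920); units_sold = 920.

920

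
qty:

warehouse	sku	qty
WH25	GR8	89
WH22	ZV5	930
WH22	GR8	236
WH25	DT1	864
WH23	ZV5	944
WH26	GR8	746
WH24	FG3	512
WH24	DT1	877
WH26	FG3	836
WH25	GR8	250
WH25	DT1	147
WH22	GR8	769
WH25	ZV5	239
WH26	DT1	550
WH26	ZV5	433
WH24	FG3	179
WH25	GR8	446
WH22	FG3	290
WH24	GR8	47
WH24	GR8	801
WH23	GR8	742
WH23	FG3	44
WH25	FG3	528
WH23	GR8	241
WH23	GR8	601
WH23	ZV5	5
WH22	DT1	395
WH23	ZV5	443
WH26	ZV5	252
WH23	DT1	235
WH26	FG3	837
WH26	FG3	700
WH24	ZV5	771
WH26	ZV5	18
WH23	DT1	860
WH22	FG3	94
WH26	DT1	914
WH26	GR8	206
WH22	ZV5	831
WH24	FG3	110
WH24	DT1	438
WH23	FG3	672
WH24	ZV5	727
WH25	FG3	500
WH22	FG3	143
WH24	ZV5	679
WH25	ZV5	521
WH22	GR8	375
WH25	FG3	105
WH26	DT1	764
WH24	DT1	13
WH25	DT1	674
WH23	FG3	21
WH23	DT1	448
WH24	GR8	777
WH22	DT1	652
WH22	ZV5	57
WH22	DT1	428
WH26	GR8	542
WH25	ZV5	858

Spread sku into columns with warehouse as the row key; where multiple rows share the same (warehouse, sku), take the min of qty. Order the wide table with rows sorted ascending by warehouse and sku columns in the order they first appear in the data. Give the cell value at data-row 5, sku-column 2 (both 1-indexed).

18

With rows sorted ascending by warehouse, row 5 is warehouse=WH26. sku columns in first-appearance order: GR8, ZV5, DT1, FG3; column 2 is ZV5.
Long rows with warehouse=WH26, sku=ZV5: min(433, 252, 18) = 18.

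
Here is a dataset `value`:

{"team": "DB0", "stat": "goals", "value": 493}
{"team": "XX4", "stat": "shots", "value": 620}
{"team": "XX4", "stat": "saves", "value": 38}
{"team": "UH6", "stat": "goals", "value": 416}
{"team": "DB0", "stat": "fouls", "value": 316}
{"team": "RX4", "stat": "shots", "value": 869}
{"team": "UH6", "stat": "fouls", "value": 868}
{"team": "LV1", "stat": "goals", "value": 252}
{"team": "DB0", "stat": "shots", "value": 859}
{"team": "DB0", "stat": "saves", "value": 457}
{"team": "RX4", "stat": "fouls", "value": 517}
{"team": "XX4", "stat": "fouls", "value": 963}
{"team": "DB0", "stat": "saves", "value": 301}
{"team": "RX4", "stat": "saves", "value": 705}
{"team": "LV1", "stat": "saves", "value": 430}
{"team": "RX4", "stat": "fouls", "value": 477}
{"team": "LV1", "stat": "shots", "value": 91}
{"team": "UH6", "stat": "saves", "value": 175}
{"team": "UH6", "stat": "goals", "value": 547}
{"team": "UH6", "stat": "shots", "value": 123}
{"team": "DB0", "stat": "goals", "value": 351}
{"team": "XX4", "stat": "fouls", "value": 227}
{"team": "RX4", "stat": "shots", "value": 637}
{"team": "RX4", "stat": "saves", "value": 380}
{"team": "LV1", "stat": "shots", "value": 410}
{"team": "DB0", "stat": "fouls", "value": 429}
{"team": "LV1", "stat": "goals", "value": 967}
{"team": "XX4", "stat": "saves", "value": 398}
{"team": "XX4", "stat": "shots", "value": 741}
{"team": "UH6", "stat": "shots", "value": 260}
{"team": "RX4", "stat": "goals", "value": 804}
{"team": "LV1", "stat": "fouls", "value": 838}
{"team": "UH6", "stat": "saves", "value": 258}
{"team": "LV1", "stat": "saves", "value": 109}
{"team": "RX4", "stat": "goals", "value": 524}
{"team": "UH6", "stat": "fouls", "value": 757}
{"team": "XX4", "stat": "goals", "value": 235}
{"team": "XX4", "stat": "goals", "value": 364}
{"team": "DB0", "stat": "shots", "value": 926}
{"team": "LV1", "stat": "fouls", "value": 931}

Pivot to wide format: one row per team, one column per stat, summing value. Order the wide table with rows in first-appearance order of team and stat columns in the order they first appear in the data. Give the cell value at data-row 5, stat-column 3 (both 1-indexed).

With rows in first-appearance order of team, row 5 is team=LV1. stat columns in first-appearance order: goals, shots, saves, fouls; column 3 is saves.
Long rows with team=LV1, stat=saves: 430 + 109 = 539.

539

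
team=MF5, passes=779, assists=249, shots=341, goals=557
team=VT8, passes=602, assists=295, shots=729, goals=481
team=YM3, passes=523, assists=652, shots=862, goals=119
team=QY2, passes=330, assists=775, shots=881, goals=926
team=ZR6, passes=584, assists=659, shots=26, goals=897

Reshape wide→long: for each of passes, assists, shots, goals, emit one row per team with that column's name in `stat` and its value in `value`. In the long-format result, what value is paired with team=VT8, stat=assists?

295

Unpivoting turns each (team, wide-column) pair into one long row.
The wide cell at row VT8, column assists holds 295, so the long row (VT8, assists) has value=295.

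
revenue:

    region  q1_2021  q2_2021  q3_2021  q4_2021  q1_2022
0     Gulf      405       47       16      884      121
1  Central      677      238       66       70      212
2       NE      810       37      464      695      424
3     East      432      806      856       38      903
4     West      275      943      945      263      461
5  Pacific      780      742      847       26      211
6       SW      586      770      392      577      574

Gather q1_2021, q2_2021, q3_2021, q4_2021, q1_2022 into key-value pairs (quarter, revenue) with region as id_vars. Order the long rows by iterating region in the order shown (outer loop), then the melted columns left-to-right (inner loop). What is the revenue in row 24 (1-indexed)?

263

35 rows total (7 × 5). Row 24: index ⌊(24-1)/5⌋ = 4 into region → West; (24-1) mod 5 = 3 into the melted columns → q4_2021.
So row 24 is (West, q4_2021, 263); revenue = 263.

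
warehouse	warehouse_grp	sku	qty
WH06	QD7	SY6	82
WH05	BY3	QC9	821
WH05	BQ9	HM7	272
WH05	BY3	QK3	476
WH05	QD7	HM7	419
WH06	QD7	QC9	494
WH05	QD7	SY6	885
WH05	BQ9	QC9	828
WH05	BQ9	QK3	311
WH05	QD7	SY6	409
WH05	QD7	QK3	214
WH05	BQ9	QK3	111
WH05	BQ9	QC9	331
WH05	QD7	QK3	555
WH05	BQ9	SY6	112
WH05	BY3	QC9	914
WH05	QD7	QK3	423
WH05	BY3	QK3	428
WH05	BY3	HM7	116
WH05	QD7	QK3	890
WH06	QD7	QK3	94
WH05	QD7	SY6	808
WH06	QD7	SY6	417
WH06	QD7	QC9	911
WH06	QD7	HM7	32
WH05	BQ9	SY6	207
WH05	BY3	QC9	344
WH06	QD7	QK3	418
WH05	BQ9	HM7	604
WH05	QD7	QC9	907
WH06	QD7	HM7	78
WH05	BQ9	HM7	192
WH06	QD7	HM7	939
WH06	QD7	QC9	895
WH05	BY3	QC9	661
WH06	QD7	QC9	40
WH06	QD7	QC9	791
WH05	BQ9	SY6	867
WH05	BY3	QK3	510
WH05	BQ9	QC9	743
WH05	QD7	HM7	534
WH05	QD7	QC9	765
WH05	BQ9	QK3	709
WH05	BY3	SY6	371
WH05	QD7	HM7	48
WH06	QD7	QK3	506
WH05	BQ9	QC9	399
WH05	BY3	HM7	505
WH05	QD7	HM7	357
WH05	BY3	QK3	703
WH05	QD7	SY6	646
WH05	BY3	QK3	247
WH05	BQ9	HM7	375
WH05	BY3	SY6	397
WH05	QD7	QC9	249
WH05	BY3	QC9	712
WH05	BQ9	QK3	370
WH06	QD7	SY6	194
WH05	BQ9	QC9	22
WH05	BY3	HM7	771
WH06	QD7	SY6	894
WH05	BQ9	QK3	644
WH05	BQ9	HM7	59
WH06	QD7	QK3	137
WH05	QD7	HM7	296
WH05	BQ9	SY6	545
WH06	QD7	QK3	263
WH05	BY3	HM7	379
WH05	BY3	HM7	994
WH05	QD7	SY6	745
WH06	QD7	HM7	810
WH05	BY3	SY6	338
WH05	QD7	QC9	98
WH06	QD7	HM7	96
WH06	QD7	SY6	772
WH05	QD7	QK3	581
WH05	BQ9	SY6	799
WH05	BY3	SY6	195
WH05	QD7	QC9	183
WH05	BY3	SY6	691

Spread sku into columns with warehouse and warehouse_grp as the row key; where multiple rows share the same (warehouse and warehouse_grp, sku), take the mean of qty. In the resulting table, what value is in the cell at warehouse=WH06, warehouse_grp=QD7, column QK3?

283.60

Rows with warehouse=WH06, warehouse_grp=QD7 and sku=QK3: qty values are 94, 418, 506, 137, 263.
(94 + 418 + 506 + 137 + 263) / 5 = 283.60.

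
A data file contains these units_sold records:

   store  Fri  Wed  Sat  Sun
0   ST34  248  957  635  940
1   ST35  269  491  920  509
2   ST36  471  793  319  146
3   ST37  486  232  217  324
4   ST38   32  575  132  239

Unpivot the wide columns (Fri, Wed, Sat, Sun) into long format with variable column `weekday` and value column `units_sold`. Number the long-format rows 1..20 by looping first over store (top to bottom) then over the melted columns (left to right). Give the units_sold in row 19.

20 rows total (5 × 4). Row 19: index ⌊(19-1)/4⌋ = 4 into store → ST38; (19-1) mod 4 = 2 into the melted columns → Sat.
So row 19 is (ST38, Sat, 132); units_sold = 132.

132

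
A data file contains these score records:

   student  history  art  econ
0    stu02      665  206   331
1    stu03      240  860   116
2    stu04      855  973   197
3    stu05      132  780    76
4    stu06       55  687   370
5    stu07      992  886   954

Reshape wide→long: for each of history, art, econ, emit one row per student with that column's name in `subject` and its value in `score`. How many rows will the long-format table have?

6 student values × 3 melted columns = 18 rows.

18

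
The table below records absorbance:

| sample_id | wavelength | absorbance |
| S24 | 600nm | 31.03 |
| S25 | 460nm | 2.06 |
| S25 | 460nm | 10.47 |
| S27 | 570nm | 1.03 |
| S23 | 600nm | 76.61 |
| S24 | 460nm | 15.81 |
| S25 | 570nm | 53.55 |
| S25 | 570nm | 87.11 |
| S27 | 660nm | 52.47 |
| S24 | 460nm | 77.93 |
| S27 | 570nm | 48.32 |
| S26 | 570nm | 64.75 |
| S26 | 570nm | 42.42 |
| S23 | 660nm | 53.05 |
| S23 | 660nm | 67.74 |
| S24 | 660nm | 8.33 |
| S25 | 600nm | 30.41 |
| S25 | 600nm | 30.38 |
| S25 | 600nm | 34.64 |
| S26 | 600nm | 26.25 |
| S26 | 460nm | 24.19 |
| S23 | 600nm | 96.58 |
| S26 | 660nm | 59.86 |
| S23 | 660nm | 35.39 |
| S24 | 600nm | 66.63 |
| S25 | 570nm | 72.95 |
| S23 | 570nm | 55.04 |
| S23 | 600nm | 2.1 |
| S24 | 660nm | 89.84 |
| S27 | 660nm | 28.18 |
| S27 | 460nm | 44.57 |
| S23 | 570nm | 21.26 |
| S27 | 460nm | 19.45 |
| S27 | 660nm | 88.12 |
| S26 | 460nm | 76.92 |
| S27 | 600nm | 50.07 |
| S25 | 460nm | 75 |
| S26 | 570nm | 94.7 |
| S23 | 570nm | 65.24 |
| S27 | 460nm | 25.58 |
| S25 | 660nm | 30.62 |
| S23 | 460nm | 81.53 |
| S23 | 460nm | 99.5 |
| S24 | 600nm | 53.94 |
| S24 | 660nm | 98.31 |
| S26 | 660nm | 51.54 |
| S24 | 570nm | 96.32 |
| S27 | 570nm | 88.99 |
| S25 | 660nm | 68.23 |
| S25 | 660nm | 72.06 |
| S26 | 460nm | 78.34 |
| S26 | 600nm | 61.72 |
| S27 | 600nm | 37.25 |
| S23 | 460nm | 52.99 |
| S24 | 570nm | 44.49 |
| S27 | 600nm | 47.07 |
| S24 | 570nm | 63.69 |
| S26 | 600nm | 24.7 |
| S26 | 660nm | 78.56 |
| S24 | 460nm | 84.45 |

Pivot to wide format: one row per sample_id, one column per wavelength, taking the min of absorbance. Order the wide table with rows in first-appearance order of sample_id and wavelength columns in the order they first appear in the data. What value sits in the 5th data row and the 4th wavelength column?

51.54

With rows in first-appearance order of sample_id, row 5 is sample_id=S26. wavelength columns in first-appearance order: 600nm, 460nm, 570nm, 660nm; column 4 is 660nm.
Long rows with sample_id=S26, wavelength=660nm: min(59.86, 51.54, 78.56) = 51.54.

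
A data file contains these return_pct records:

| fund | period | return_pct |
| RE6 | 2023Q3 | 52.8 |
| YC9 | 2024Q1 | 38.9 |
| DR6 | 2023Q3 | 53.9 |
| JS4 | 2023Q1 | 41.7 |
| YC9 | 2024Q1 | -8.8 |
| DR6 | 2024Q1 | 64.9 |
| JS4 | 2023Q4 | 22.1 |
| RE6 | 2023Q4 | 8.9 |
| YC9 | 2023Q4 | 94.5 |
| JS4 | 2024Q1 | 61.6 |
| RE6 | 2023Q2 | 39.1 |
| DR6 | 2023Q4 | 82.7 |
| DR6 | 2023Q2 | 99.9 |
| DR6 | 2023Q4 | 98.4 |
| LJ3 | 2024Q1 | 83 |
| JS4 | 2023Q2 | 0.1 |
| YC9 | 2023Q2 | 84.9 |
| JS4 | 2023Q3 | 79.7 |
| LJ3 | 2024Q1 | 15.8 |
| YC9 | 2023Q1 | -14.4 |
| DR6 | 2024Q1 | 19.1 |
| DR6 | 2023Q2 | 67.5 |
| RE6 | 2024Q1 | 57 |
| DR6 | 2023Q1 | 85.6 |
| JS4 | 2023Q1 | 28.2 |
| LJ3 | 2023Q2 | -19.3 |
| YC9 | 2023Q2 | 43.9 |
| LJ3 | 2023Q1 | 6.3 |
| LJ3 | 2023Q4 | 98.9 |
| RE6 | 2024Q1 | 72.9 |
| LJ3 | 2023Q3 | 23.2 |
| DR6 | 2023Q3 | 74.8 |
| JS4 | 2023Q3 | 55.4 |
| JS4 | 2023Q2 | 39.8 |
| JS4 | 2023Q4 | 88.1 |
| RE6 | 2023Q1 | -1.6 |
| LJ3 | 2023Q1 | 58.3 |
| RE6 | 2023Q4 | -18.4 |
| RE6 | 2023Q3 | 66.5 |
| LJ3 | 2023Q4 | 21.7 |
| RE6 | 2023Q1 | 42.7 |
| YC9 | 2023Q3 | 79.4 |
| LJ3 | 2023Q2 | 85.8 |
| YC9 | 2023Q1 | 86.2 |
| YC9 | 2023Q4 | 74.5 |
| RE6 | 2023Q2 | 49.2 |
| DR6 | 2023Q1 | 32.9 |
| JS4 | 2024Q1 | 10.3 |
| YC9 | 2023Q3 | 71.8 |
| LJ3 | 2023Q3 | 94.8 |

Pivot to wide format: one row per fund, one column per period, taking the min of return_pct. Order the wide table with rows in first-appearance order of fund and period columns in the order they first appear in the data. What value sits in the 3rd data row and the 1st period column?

53.9

With rows in first-appearance order of fund, row 3 is fund=DR6. period columns in first-appearance order: 2023Q3, 2024Q1, 2023Q1, 2023Q4, 2023Q2; column 1 is 2023Q3.
Long rows with fund=DR6, period=2023Q3: min(53.9, 74.8) = 53.9.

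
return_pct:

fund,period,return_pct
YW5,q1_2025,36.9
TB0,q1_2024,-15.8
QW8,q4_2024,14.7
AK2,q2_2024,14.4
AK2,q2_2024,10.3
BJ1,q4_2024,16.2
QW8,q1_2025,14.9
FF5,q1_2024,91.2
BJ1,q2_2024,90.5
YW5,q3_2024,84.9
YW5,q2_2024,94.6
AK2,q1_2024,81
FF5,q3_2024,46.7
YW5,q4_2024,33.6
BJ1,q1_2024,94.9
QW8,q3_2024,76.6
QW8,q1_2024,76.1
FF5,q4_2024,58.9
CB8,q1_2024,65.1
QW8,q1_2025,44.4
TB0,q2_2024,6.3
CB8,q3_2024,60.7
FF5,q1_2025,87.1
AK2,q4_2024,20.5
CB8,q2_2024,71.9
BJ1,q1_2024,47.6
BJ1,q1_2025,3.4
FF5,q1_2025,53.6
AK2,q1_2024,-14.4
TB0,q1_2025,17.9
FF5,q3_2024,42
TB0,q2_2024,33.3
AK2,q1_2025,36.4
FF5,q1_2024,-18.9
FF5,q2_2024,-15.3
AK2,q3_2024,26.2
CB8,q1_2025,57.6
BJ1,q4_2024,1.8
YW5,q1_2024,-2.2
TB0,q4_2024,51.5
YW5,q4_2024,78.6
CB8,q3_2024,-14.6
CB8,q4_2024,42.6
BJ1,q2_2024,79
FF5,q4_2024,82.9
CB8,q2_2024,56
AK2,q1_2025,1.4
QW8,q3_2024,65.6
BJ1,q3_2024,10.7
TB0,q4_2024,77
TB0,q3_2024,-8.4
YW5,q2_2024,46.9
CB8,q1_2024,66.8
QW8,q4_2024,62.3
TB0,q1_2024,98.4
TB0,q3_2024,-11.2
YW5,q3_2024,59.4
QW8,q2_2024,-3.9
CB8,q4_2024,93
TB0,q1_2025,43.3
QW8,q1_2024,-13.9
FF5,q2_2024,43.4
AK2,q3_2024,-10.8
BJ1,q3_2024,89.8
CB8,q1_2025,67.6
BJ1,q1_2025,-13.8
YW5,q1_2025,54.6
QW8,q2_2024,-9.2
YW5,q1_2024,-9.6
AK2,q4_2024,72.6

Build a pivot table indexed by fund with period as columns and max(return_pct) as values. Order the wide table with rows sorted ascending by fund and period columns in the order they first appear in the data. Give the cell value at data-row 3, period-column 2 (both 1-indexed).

66.8

With rows sorted ascending by fund, row 3 is fund=CB8. period columns in first-appearance order: q1_2025, q1_2024, q4_2024, q2_2024, q3_2024; column 2 is q1_2024.
Long rows with fund=CB8, period=q1_2024: max(65.1, 66.8) = 66.8.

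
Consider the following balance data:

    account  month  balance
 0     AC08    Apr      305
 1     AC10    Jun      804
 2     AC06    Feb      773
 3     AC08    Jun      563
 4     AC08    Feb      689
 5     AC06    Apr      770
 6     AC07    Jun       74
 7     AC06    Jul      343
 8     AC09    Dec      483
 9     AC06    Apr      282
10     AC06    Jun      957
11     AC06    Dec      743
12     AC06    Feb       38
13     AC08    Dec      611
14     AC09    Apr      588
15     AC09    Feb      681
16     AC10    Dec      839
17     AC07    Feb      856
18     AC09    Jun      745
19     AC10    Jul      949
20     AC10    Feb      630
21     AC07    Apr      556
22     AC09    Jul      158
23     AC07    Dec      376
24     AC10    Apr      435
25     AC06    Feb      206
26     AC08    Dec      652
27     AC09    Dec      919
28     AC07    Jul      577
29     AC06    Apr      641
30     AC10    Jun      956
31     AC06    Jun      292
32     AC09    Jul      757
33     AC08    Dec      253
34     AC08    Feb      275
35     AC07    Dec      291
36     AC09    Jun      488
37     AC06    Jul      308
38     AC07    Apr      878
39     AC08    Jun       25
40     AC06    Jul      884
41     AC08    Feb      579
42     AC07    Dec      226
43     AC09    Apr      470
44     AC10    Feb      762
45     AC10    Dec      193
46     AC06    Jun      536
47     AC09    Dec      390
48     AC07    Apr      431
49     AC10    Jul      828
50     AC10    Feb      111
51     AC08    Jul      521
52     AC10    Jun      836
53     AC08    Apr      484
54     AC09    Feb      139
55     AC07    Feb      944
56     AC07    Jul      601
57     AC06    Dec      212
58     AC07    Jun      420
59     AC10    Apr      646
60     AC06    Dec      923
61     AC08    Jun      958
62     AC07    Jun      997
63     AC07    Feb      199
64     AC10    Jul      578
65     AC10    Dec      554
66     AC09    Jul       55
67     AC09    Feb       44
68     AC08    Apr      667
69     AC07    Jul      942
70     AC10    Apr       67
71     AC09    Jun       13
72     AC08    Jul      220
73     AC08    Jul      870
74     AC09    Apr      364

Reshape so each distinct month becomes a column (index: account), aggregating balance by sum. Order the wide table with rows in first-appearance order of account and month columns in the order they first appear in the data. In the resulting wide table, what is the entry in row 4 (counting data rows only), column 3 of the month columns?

1999

With rows in first-appearance order of account, row 4 is account=AC07. month columns in first-appearance order: Apr, Jun, Feb, Jul, Dec; column 3 is Feb.
Long rows with account=AC07, month=Feb: 856 + 944 + 199 = 1999.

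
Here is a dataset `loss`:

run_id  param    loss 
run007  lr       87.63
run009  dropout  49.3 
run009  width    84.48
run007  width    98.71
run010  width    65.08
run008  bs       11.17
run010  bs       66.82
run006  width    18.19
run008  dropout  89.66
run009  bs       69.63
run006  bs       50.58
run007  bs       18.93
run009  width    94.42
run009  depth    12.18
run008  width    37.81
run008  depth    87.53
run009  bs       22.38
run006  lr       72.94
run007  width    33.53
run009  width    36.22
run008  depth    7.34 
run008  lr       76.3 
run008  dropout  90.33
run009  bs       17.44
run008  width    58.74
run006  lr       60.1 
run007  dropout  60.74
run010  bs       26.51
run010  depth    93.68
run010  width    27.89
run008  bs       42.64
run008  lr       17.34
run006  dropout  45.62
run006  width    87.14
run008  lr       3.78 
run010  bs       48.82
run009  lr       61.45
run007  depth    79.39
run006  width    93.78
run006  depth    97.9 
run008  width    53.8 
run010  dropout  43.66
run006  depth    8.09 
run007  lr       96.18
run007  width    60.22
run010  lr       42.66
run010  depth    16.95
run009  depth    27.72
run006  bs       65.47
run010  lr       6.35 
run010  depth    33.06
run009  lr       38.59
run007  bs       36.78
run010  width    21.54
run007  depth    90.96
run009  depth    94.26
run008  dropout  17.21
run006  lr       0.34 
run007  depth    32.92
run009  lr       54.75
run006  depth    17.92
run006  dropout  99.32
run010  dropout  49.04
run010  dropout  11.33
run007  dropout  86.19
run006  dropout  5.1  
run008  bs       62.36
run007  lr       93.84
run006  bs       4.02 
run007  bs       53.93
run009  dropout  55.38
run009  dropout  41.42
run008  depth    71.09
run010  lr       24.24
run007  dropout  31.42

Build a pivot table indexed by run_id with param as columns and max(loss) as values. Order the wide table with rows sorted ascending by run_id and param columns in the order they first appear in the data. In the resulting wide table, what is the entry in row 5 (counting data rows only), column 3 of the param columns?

With rows sorted ascending by run_id, row 5 is run_id=run010. param columns in first-appearance order: lr, dropout, width, bs, depth; column 3 is width.
Long rows with run_id=run010, param=width: max(65.08, 27.89, 21.54) = 65.08.

65.08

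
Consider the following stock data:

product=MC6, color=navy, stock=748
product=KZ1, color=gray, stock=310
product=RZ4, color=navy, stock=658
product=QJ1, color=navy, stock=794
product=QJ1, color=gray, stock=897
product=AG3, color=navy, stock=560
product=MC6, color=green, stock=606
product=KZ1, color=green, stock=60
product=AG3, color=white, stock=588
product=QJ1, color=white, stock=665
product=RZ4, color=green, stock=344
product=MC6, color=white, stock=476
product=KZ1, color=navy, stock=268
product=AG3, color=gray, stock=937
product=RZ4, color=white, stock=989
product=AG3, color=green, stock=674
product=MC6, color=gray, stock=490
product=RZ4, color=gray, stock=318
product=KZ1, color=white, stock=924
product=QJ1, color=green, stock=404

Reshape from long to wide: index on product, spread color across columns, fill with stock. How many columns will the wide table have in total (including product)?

1 column for product plus 4 distinct color values → 5 columns.

5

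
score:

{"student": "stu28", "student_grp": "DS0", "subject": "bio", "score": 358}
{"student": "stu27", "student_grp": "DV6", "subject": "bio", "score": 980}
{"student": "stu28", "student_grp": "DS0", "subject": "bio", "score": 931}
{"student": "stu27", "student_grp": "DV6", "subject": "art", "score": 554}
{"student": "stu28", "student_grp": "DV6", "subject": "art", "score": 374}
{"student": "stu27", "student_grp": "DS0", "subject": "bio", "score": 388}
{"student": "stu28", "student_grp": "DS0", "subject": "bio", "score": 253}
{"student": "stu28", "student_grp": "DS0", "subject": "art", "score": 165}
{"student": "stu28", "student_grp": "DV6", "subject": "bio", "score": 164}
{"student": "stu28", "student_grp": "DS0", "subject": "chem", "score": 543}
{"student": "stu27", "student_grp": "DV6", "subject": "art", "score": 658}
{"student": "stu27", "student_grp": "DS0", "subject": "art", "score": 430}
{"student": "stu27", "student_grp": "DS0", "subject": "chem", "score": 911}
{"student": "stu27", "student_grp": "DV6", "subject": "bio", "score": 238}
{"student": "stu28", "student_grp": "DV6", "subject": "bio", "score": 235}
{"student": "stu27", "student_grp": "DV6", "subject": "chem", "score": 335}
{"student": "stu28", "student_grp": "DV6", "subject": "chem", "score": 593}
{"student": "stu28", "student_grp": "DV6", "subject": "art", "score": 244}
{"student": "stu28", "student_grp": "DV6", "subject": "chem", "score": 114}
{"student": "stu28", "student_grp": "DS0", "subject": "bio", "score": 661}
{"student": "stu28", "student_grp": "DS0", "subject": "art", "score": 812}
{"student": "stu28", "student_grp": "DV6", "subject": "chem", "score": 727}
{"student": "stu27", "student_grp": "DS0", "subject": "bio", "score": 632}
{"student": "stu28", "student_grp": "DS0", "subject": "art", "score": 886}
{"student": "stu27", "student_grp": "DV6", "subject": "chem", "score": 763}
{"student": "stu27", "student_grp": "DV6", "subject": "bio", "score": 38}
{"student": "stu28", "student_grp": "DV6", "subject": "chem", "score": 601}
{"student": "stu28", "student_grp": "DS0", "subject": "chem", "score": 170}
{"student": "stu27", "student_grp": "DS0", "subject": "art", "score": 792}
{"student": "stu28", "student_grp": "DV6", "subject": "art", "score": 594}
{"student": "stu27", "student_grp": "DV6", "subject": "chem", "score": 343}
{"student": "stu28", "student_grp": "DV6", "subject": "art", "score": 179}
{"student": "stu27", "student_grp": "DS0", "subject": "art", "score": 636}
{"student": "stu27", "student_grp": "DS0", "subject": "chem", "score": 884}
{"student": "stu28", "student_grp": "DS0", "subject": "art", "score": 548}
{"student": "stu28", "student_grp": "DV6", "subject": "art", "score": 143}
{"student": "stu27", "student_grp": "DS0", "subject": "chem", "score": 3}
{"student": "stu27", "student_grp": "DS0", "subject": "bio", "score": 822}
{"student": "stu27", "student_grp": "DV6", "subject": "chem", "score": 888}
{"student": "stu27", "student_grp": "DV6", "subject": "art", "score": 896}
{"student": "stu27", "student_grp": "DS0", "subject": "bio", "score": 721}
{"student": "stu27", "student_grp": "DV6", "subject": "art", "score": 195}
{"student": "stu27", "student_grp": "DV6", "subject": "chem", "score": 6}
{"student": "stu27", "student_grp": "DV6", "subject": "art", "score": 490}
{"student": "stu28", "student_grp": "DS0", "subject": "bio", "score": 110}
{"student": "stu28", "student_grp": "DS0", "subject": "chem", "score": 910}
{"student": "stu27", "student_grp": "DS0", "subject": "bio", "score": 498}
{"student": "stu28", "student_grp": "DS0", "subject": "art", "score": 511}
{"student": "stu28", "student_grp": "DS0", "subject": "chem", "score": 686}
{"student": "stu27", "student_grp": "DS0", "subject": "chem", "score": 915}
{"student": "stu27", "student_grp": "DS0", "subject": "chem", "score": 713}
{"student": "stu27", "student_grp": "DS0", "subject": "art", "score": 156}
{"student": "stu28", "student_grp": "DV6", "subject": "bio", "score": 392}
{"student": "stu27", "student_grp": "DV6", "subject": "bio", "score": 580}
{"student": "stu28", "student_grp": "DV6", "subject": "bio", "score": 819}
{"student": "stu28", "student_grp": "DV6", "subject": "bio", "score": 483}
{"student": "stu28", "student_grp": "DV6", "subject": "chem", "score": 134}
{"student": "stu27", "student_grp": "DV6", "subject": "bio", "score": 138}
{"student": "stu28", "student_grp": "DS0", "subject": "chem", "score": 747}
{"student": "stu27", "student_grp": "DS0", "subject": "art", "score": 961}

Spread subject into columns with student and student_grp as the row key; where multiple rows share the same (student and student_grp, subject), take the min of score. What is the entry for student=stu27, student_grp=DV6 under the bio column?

38

Rows with student=stu27, student_grp=DV6 and subject=bio: score values are 980, 238, 38, 580, 138.
min(980, 238, 38, 580, 138) = 38.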